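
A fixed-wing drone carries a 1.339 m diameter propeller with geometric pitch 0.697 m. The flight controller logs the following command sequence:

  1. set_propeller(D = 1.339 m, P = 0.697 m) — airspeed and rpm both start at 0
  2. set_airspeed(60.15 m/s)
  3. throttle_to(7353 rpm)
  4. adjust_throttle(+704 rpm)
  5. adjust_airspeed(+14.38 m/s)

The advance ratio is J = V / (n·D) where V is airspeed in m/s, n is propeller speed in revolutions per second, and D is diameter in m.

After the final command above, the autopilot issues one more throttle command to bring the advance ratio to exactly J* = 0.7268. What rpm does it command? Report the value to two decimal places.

rpm = 4595.01

set_propeller: D = 1.339 m, P = 0.697 m (p = P/D = 0.520538); state ← (V=0, rpm=0)
set_airspeed(60.15): V ← 60.15 m/s
throttle_to(7353): rpm ← 7353
adjust_throttle(+704): rpm ← 7353 +704 = 8057
adjust_airspeed(+14.38): V ← 60.15 +14.38 = 74.53 m/s
final state: V = 74.53 m/s, rpm = 8057 → n = rpm/60 = 134.283333 rev/s
target J* = 0.7268; solve J* = V/(n·D) for n: n = V/(J*·D) = 74.53/(0.7268 × 1.339) = 76.583573 rev/s
rpm = 60·n = 4595.014392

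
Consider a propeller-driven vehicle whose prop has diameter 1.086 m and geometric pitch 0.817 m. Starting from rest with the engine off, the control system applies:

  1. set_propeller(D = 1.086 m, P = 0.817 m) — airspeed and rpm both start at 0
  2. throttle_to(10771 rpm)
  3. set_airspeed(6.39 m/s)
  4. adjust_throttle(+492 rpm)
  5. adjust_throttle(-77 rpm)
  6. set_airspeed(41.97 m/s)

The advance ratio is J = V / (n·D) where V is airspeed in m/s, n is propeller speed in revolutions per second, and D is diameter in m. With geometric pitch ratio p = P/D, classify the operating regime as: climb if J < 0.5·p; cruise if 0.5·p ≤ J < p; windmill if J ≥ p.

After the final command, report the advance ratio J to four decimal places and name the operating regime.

set_propeller: D = 1.086 m, P = 0.817 m (p = P/D = 0.752302); state ← (V=0, rpm=0)
throttle_to(10771): rpm ← 10771
set_airspeed(6.39): V ← 6.39 m/s
adjust_throttle(+492): rpm ← 10771 +492 = 11263
adjust_throttle(-77): rpm ← 11263 -77 = 11186
set_airspeed(41.97): V ← 41.97 m/s
final state: V = 41.97 m/s, rpm = 11186 → n = rpm/60 = 186.433333 rev/s
J = V / (n·D) = 41.97 / (186.433333 × 1.086) = 0.207293
regime bands: climb J<0.3762 | cruise [0.3762, 0.7523) | windmill J≥0.7523
J = 0.2073 → climb

J = 0.2073, regime = climb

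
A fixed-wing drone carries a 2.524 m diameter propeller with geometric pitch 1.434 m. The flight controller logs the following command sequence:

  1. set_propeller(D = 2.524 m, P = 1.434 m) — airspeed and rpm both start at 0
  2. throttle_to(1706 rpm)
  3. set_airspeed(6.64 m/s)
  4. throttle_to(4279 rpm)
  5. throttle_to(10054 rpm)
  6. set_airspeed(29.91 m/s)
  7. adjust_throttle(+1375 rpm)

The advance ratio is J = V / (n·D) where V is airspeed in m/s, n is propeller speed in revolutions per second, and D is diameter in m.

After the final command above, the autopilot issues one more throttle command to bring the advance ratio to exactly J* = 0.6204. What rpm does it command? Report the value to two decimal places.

rpm = 1146.06

set_propeller: D = 2.524 m, P = 1.434 m (p = P/D = 0.568146); state ← (V=0, rpm=0)
throttle_to(1706): rpm ← 1706
set_airspeed(6.64): V ← 6.64 m/s
throttle_to(4279): rpm ← 4279
throttle_to(10054): rpm ← 10054
set_airspeed(29.91): V ← 29.91 m/s
adjust_throttle(+1375): rpm ← 10054 +1375 = 11429
final state: V = 29.91 m/s, rpm = 11429 → n = rpm/60 = 190.483333 rev/s
target J* = 0.6204; solve J* = V/(n·D) for n: n = V/(J*·D) = 29.91/(0.6204 × 2.524) = 19.100963 rev/s
rpm = 60·n = 1146.057806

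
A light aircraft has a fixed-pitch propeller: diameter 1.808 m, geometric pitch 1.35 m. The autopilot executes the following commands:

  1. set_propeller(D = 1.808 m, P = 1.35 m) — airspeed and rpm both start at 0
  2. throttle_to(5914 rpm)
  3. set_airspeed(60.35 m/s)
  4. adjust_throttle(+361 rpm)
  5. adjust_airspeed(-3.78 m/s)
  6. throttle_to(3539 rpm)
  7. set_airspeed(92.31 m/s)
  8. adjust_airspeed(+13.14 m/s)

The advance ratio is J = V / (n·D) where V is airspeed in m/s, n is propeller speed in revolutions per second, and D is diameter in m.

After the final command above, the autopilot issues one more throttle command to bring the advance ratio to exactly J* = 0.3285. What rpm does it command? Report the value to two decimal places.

set_propeller: D = 1.808 m, P = 1.35 m (p = P/D = 0.746681); state ← (V=0, rpm=0)
throttle_to(5914): rpm ← 5914
set_airspeed(60.35): V ← 60.35 m/s
adjust_throttle(+361): rpm ← 5914 +361 = 6275
adjust_airspeed(-3.78): V ← 60.35 -3.78 = 56.57 m/s
throttle_to(3539): rpm ← 3539
set_airspeed(92.31): V ← 92.31 m/s
adjust_airspeed(+13.14): V ← 92.31 +13.14 = 105.45 m/s
final state: V = 105.45 m/s, rpm = 3539 → n = rpm/60 = 58.983333 rev/s
target J* = 0.3285; solve J* = V/(n·D) for n: n = V/(J*·D) = 105.45/(0.3285 × 1.808) = 177.546773 rev/s
rpm = 60·n = 10652.806401

rpm = 10652.81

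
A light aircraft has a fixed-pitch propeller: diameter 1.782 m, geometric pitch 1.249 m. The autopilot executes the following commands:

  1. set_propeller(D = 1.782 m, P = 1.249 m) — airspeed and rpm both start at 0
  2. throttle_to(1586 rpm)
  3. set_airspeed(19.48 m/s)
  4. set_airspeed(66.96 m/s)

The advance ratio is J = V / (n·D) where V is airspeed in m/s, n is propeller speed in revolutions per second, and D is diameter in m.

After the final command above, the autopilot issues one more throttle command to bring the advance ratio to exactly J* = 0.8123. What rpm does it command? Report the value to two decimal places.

rpm = 2775.51

set_propeller: D = 1.782 m, P = 1.249 m (p = P/D = 0.700898); state ← (V=0, rpm=0)
throttle_to(1586): rpm ← 1586
set_airspeed(19.48): V ← 19.48 m/s
set_airspeed(66.96): V ← 66.96 m/s
final state: V = 66.96 m/s, rpm = 1586 → n = rpm/60 = 26.433333 rev/s
target J* = 0.8123; solve J* = V/(n·D) for n: n = V/(J*·D) = 66.96/(0.8123 × 1.782) = 46.258473 rev/s
rpm = 60·n = 2775.508377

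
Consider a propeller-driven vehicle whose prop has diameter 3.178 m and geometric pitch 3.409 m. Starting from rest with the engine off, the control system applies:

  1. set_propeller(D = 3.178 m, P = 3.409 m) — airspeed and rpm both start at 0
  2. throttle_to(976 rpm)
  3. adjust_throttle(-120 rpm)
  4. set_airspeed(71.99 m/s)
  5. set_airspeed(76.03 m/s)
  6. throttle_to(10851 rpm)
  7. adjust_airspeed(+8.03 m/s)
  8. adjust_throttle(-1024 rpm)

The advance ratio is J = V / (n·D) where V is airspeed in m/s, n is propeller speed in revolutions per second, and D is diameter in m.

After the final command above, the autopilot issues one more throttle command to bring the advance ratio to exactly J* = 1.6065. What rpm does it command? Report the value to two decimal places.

rpm = 987.88

set_propeller: D = 3.178 m, P = 3.409 m (p = P/D = 1.072687); state ← (V=0, rpm=0)
throttle_to(976): rpm ← 976
adjust_throttle(-120): rpm ← 976 -120 = 856
set_airspeed(71.99): V ← 71.99 m/s
set_airspeed(76.03): V ← 76.03 m/s
throttle_to(10851): rpm ← 10851
adjust_airspeed(+8.03): V ← 76.03 +8.03 = 84.06 m/s
adjust_throttle(-1024): rpm ← 10851 -1024 = 9827
final state: V = 84.06 m/s, rpm = 9827 → n = rpm/60 = 163.783333 rev/s
target J* = 1.6065; solve J* = V/(n·D) for n: n = V/(J*·D) = 84.06/(1.6065 × 3.178) = 16.464736 rev/s
rpm = 60·n = 987.884140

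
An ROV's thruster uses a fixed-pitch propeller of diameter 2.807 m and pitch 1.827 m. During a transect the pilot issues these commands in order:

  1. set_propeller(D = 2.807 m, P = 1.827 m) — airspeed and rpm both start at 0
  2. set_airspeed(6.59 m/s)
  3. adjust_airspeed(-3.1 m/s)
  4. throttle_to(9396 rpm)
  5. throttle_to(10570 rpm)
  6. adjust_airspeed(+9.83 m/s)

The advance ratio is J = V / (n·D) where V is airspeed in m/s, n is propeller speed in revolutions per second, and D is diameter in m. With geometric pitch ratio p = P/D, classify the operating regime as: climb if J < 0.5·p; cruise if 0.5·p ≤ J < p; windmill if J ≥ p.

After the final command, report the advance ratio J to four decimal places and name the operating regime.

set_propeller: D = 2.807 m, P = 1.827 m (p = P/D = 0.650873); state ← (V=0, rpm=0)
set_airspeed(6.59): V ← 6.59 m/s
adjust_airspeed(-3.1): V ← 6.59 -3.1 = 3.49 m/s
throttle_to(9396): rpm ← 9396
throttle_to(10570): rpm ← 10570
adjust_airspeed(+9.83): V ← 3.49 +9.83 = 13.32 m/s
final state: V = 13.32 m/s, rpm = 10570 → n = rpm/60 = 176.166667 rev/s
J = V / (n·D) = 13.32 / (176.166667 × 2.807) = 0.026936
regime bands: climb J<0.3254 | cruise [0.3254, 0.6509) | windmill J≥0.6509
J = 0.0269 → climb

J = 0.0269, regime = climb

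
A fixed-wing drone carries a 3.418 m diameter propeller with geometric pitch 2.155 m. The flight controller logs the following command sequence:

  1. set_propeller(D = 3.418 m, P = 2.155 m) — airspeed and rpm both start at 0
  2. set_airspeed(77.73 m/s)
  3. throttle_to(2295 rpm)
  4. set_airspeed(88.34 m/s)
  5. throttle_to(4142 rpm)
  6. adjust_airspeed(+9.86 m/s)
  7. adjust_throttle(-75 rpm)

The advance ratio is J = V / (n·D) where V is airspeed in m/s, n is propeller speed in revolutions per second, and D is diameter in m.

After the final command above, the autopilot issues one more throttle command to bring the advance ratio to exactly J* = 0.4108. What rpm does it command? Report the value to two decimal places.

rpm = 4196.24

set_propeller: D = 3.418 m, P = 2.155 m (p = P/D = 0.630486); state ← (V=0, rpm=0)
set_airspeed(77.73): V ← 77.73 m/s
throttle_to(2295): rpm ← 2295
set_airspeed(88.34): V ← 88.34 m/s
throttle_to(4142): rpm ← 4142
adjust_airspeed(+9.86): V ← 88.34 +9.86 = 98.2 m/s
adjust_throttle(-75): rpm ← 4142 -75 = 4067
final state: V = 98.2 m/s, rpm = 4067 → n = rpm/60 = 67.783333 rev/s
target J* = 0.4108; solve J* = V/(n·D) for n: n = V/(J*·D) = 98.2/(0.4108 × 3.418) = 69.937321 rev/s
rpm = 60·n = 4196.239281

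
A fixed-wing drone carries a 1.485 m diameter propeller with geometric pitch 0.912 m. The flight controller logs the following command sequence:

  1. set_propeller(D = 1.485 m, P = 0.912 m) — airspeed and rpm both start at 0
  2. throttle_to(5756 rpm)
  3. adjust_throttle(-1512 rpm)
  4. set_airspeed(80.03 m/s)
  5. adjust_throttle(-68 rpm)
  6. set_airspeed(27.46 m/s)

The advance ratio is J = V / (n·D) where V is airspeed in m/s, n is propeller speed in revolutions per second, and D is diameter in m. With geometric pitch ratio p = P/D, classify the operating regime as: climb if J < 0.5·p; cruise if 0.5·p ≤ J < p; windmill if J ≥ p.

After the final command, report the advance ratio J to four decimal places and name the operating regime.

set_propeller: D = 1.485 m, P = 0.912 m (p = P/D = 0.614141); state ← (V=0, rpm=0)
throttle_to(5756): rpm ← 5756
adjust_throttle(-1512): rpm ← 5756 -1512 = 4244
set_airspeed(80.03): V ← 80.03 m/s
adjust_throttle(-68): rpm ← 4244 -68 = 4176
set_airspeed(27.46): V ← 27.46 m/s
final state: V = 27.46 m/s, rpm = 4176 → n = rpm/60 = 69.600000 rev/s
J = V / (n·D) = 27.46 / (69.600000 × 1.485) = 0.265684
regime bands: climb J<0.3071 | cruise [0.3071, 0.6141) | windmill J≥0.6141
J = 0.2657 → climb

J = 0.2657, regime = climb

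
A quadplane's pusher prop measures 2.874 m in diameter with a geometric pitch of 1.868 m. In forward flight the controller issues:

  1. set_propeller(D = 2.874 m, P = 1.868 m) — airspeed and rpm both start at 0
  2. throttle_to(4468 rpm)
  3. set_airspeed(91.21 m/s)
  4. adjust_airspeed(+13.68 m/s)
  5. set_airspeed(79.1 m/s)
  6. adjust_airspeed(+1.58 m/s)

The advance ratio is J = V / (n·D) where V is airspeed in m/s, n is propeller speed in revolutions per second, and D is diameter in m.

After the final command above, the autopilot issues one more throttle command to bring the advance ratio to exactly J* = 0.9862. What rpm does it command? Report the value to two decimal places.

rpm = 1707.91

set_propeller: D = 2.874 m, P = 1.868 m (p = P/D = 0.649965); state ← (V=0, rpm=0)
throttle_to(4468): rpm ← 4468
set_airspeed(91.21): V ← 91.21 m/s
adjust_airspeed(+13.68): V ← 91.21 +13.68 = 104.89 m/s
set_airspeed(79.1): V ← 79.1 m/s
adjust_airspeed(+1.58): V ← 79.1 +1.58 = 80.68 m/s
final state: V = 80.68 m/s, rpm = 4468 → n = rpm/60 = 74.466667 rev/s
target J* = 0.9862; solve J* = V/(n·D) for n: n = V/(J*·D) = 80.68/(0.9862 × 2.874) = 28.465193 rev/s
rpm = 60·n = 1707.911559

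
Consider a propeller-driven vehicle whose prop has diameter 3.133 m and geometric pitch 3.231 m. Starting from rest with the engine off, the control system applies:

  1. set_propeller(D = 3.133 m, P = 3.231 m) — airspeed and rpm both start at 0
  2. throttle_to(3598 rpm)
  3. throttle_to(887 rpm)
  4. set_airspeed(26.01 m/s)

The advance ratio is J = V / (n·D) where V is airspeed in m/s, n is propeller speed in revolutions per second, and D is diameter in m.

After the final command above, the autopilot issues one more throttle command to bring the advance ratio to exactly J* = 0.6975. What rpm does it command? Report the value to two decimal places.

set_propeller: D = 3.133 m, P = 3.231 m (p = P/D = 1.031280); state ← (V=0, rpm=0)
throttle_to(3598): rpm ← 3598
throttle_to(887): rpm ← 887
set_airspeed(26.01): V ← 26.01 m/s
final state: V = 26.01 m/s, rpm = 887 → n = rpm/60 = 14.783333 rev/s
target J* = 0.6975; solve J* = V/(n·D) for n: n = V/(J*·D) = 26.01/(0.6975 × 3.133) = 11.902433 rev/s
rpm = 60·n = 714.145980

rpm = 714.15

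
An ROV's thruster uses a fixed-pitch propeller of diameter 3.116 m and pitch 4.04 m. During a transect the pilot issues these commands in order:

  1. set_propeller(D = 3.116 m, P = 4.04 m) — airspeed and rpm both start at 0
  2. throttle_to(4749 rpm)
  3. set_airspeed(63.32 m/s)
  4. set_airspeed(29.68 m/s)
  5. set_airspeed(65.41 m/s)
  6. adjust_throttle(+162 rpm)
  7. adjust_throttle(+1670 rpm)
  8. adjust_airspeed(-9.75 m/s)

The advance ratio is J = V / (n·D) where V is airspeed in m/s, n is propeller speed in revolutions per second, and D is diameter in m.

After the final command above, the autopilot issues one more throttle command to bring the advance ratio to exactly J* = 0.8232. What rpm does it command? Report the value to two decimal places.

rpm = 1301.94

set_propeller: D = 3.116 m, P = 4.04 m (p = P/D = 1.296534); state ← (V=0, rpm=0)
throttle_to(4749): rpm ← 4749
set_airspeed(63.32): V ← 63.32 m/s
set_airspeed(29.68): V ← 29.68 m/s
set_airspeed(65.41): V ← 65.41 m/s
adjust_throttle(+162): rpm ← 4749 +162 = 4911
adjust_throttle(+1670): rpm ← 4911 +1670 = 6581
adjust_airspeed(-9.75): V ← 65.41 -9.75 = 55.66 m/s
final state: V = 55.66 m/s, rpm = 6581 → n = rpm/60 = 109.683333 rev/s
target J* = 0.8232; solve J* = V/(n·D) for n: n = V/(J*·D) = 55.66/(0.8232 × 3.116) = 21.699034 rev/s
rpm = 60·n = 1301.942013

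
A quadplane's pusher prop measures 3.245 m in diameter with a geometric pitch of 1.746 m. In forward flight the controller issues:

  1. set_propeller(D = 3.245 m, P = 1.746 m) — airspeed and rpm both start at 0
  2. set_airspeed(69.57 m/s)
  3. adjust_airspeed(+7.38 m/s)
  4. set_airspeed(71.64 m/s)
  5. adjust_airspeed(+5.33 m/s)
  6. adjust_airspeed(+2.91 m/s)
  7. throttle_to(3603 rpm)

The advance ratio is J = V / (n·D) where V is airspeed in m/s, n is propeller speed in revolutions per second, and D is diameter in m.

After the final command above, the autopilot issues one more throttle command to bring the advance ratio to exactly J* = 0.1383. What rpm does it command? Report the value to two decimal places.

set_propeller: D = 3.245 m, P = 1.746 m (p = P/D = 0.538059); state ← (V=0, rpm=0)
set_airspeed(69.57): V ← 69.57 m/s
adjust_airspeed(+7.38): V ← 69.57 +7.38 = 76.95 m/s
set_airspeed(71.64): V ← 71.64 m/s
adjust_airspeed(+5.33): V ← 71.64 +5.33 = 76.97 m/s
adjust_airspeed(+2.91): V ← 76.97 +2.91 = 79.88 m/s
throttle_to(3603): rpm ← 3603
final state: V = 79.88 m/s, rpm = 3603 → n = rpm/60 = 60.050000 rev/s
target J* = 0.1383; solve J* = V/(n·D) for n: n = V/(J*·D) = 79.88/(0.1383 × 3.245) = 177.992284 rev/s
rpm = 60·n = 10679.537015

rpm = 10679.54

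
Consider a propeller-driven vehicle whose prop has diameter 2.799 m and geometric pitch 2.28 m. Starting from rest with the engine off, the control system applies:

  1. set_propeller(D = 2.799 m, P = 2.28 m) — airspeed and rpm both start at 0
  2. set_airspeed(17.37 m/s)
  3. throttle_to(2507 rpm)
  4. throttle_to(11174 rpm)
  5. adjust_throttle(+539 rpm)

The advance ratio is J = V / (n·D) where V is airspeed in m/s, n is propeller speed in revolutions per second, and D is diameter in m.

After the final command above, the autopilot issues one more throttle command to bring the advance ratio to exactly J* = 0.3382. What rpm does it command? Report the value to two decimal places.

set_propeller: D = 2.799 m, P = 2.28 m (p = P/D = 0.814577); state ← (V=0, rpm=0)
set_airspeed(17.37): V ← 17.37 m/s
throttle_to(2507): rpm ← 2507
throttle_to(11174): rpm ← 11174
adjust_throttle(+539): rpm ← 11174 +539 = 11713
final state: V = 17.37 m/s, rpm = 11713 → n = rpm/60 = 195.216667 rev/s
target J* = 0.3382; solve J* = V/(n·D) for n: n = V/(J*·D) = 17.37/(0.3382 × 2.799) = 18.349461 rev/s
rpm = 60·n = 1100.967673

rpm = 1100.97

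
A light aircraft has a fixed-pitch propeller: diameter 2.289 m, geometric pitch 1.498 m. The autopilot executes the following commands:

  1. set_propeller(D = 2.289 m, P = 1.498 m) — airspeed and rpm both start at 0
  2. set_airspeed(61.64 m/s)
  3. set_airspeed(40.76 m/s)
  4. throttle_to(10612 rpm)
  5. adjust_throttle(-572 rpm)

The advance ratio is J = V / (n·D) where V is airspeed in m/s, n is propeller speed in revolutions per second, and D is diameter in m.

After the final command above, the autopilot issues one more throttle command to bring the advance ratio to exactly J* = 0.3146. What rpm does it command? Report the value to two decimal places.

set_propeller: D = 2.289 m, P = 1.498 m (p = P/D = 0.654434); state ← (V=0, rpm=0)
set_airspeed(61.64): V ← 61.64 m/s
set_airspeed(40.76): V ← 40.76 m/s
throttle_to(10612): rpm ← 10612
adjust_throttle(-572): rpm ← 10612 -572 = 10040
final state: V = 40.76 m/s, rpm = 10040 → n = rpm/60 = 167.333333 rev/s
target J* = 0.3146; solve J* = V/(n·D) for n: n = V/(J*·D) = 40.76/(0.3146 × 2.289) = 56.601725 rev/s
rpm = 60·n = 3396.103480

rpm = 3396.10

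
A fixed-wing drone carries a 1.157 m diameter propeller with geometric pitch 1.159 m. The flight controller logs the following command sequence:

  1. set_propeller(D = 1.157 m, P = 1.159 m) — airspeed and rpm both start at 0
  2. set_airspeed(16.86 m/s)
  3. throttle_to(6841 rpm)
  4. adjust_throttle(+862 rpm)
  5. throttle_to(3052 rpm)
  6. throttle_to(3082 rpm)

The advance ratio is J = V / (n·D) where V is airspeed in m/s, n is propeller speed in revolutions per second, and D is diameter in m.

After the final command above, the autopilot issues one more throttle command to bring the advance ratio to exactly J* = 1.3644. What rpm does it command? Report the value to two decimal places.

set_propeller: D = 1.157 m, P = 1.159 m (p = P/D = 1.001729); state ← (V=0, rpm=0)
set_airspeed(16.86): V ← 16.86 m/s
throttle_to(6841): rpm ← 6841
adjust_throttle(+862): rpm ← 6841 +862 = 7703
throttle_to(3052): rpm ← 3052
throttle_to(3082): rpm ← 3082
final state: V = 16.86 m/s, rpm = 3082 → n = rpm/60 = 51.366667 rev/s
target J* = 1.3644; solve J* = V/(n·D) for n: n = V/(J*·D) = 16.86/(1.3644 × 1.157) = 10.680277 rev/s
rpm = 60·n = 640.816596

rpm = 640.82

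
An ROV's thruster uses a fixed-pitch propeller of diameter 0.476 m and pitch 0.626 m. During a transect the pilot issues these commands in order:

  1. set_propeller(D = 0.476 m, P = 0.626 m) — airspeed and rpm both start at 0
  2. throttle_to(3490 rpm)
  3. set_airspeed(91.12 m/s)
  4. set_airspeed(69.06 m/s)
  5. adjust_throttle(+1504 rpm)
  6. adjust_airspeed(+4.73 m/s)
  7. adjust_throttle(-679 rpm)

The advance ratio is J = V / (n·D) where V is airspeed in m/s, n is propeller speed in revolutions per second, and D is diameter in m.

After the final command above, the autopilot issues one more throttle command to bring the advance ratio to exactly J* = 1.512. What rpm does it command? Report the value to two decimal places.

set_propeller: D = 0.476 m, P = 0.626 m (p = P/D = 1.315126); state ← (V=0, rpm=0)
throttle_to(3490): rpm ← 3490
set_airspeed(91.12): V ← 91.12 m/s
set_airspeed(69.06): V ← 69.06 m/s
adjust_throttle(+1504): rpm ← 3490 +1504 = 4994
adjust_airspeed(+4.73): V ← 69.06 +4.73 = 73.79 m/s
adjust_throttle(-679): rpm ← 4994 -679 = 4315
final state: V = 73.79 m/s, rpm = 4315 → n = rpm/60 = 71.916667 rev/s
target J* = 1.512; solve J* = V/(n·D) for n: n = V/(J*·D) = 73.79/(1.512 × 0.476) = 102.527122 rev/s
rpm = 60·n = 6151.627318

rpm = 6151.63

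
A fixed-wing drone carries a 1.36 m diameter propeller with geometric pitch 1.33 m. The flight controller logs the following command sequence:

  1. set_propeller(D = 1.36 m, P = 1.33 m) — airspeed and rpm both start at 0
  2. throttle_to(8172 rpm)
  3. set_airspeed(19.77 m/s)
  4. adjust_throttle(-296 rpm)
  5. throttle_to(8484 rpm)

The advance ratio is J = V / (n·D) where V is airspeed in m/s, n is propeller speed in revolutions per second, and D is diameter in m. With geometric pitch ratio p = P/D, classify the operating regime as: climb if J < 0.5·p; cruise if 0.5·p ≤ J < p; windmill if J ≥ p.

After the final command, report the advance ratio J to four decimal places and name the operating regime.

J = 0.1028, regime = climb

set_propeller: D = 1.36 m, P = 1.33 m (p = P/D = 0.977941); state ← (V=0, rpm=0)
throttle_to(8172): rpm ← 8172
set_airspeed(19.77): V ← 19.77 m/s
adjust_throttle(-296): rpm ← 8172 -296 = 7876
throttle_to(8484): rpm ← 8484
final state: V = 19.77 m/s, rpm = 8484 → n = rpm/60 = 141.400000 rev/s
J = V / (n·D) = 19.77 / (141.400000 × 1.36) = 0.102806
regime bands: climb J<0.4890 | cruise [0.4890, 0.9779) | windmill J≥0.9779
J = 0.1028 → climb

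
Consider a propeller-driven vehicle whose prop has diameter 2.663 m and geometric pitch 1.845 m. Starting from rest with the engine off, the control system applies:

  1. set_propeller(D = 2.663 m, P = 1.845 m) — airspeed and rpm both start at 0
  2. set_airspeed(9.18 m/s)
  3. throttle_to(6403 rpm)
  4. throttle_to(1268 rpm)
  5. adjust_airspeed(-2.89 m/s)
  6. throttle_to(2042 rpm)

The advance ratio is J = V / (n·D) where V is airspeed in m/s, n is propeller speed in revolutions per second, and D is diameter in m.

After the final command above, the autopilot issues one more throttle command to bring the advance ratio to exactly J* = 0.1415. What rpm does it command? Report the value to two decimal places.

rpm = 1001.55

set_propeller: D = 2.663 m, P = 1.845 m (p = P/D = 0.692828); state ← (V=0, rpm=0)
set_airspeed(9.18): V ← 9.18 m/s
throttle_to(6403): rpm ← 6403
throttle_to(1268): rpm ← 1268
adjust_airspeed(-2.89): V ← 9.18 -2.89 = 6.29 m/s
throttle_to(2042): rpm ← 2042
final state: V = 6.29 m/s, rpm = 2042 → n = rpm/60 = 34.033333 rev/s
target J* = 0.1415; solve J* = V/(n·D) for n: n = V/(J*·D) = 6.29/(0.1415 × 2.663) = 16.692564 rev/s
rpm = 60·n = 1001.553815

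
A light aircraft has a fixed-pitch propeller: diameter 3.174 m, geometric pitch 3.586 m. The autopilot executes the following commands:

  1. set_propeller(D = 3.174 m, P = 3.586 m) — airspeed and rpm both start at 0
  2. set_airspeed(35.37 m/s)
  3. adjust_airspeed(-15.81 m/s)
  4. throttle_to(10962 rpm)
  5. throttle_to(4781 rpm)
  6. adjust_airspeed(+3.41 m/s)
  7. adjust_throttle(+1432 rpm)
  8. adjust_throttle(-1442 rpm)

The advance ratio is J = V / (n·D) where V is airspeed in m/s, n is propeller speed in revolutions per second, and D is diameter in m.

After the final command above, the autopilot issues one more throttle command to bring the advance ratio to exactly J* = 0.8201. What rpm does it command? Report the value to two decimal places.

rpm = 529.47

set_propeller: D = 3.174 m, P = 3.586 m (p = P/D = 1.129805); state ← (V=0, rpm=0)
set_airspeed(35.37): V ← 35.37 m/s
adjust_airspeed(-15.81): V ← 35.37 -15.81 = 19.56 m/s
throttle_to(10962): rpm ← 10962
throttle_to(4781): rpm ← 4781
adjust_airspeed(+3.41): V ← 19.56 +3.41 = 22.97 m/s
adjust_throttle(+1432): rpm ← 4781 +1432 = 6213
adjust_throttle(-1442): rpm ← 6213 -1442 = 4771
final state: V = 22.97 m/s, rpm = 4771 → n = rpm/60 = 79.516667 rev/s
target J* = 0.8201; solve J* = V/(n·D) for n: n = V/(J*·D) = 22.97/(0.8201 × 3.174) = 8.824442 rev/s
rpm = 60·n = 529.466530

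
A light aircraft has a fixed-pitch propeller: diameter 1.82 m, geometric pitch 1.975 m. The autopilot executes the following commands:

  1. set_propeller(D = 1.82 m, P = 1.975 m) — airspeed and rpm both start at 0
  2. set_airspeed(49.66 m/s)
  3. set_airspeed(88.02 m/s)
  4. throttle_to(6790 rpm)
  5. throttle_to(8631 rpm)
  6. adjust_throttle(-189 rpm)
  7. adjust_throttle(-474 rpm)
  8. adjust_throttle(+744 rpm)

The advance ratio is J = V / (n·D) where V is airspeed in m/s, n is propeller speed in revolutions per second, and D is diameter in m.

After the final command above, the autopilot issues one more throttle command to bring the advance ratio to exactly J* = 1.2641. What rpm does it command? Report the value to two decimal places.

rpm = 2295.51

set_propeller: D = 1.82 m, P = 1.975 m (p = P/D = 1.085165); state ← (V=0, rpm=0)
set_airspeed(49.66): V ← 49.66 m/s
set_airspeed(88.02): V ← 88.02 m/s
throttle_to(6790): rpm ← 6790
throttle_to(8631): rpm ← 8631
adjust_throttle(-189): rpm ← 8631 -189 = 8442
adjust_throttle(-474): rpm ← 8442 -474 = 7968
adjust_throttle(+744): rpm ← 7968 +744 = 8712
final state: V = 88.02 m/s, rpm = 8712 → n = rpm/60 = 145.200000 rev/s
target J* = 1.2641; solve J* = V/(n·D) for n: n = V/(J*·D) = 88.02/(1.2641 × 1.82) = 38.258553 rev/s
rpm = 60·n = 2295.513204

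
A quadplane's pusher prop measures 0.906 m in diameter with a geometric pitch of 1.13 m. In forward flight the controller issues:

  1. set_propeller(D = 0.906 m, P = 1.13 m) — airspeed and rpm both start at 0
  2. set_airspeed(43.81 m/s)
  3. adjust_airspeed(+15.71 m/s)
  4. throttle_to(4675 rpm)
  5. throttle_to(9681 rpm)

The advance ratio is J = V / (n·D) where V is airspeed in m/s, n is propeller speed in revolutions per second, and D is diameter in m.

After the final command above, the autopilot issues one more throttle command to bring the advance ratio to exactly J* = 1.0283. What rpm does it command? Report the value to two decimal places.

rpm = 3833.24

set_propeller: D = 0.906 m, P = 1.13 m (p = P/D = 1.247241); state ← (V=0, rpm=0)
set_airspeed(43.81): V ← 43.81 m/s
adjust_airspeed(+15.71): V ← 43.81 +15.71 = 59.52 m/s
throttle_to(4675): rpm ← 4675
throttle_to(9681): rpm ← 9681
final state: V = 59.52 m/s, rpm = 9681 → n = rpm/60 = 161.350000 rev/s
target J* = 1.0283; solve J* = V/(n·D) for n: n = V/(J*·D) = 59.52/(1.0283 × 0.906) = 63.887352 rev/s
rpm = 60·n = 3833.241130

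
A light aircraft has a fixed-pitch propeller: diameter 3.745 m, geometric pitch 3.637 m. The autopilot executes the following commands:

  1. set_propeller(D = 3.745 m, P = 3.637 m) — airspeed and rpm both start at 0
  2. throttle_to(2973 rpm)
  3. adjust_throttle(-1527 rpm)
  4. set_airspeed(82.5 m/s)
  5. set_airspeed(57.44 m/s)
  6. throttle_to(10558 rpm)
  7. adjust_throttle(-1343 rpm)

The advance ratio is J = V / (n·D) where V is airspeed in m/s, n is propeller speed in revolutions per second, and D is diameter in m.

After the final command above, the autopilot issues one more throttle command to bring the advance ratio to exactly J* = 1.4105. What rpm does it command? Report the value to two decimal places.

rpm = 652.44

set_propeller: D = 3.745 m, P = 3.637 m (p = P/D = 0.971162); state ← (V=0, rpm=0)
throttle_to(2973): rpm ← 2973
adjust_throttle(-1527): rpm ← 2973 -1527 = 1446
set_airspeed(82.5): V ← 82.5 m/s
set_airspeed(57.44): V ← 57.44 m/s
throttle_to(10558): rpm ← 10558
adjust_throttle(-1343): rpm ← 10558 -1343 = 9215
final state: V = 57.44 m/s, rpm = 9215 → n = rpm/60 = 153.583333 rev/s
target J* = 1.4105; solve J* = V/(n·D) for n: n = V/(J*·D) = 57.44/(1.4105 × 3.745) = 10.874005 rev/s
rpm = 60·n = 652.440285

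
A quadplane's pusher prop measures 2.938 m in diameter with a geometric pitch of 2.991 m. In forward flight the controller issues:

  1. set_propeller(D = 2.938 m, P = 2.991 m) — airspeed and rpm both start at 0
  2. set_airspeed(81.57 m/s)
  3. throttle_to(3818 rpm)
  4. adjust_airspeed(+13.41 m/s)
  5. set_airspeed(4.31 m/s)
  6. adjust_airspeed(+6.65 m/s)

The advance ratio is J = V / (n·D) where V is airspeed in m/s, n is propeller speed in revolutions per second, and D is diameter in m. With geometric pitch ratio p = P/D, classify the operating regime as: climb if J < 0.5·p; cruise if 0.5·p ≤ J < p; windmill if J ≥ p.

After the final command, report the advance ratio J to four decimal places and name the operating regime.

J = 0.0586, regime = climb

set_propeller: D = 2.938 m, P = 2.991 m (p = P/D = 1.018039); state ← (V=0, rpm=0)
set_airspeed(81.57): V ← 81.57 m/s
throttle_to(3818): rpm ← 3818
adjust_airspeed(+13.41): V ← 81.57 +13.41 = 94.98 m/s
set_airspeed(4.31): V ← 4.31 m/s
adjust_airspeed(+6.65): V ← 4.31 +6.65 = 10.96 m/s
final state: V = 10.96 m/s, rpm = 3818 → n = rpm/60 = 63.633333 rev/s
J = V / (n·D) = 10.96 / (63.633333 × 2.938) = 0.058624
regime bands: climb J<0.5090 | cruise [0.5090, 1.0180) | windmill J≥1.0180
J = 0.0586 → climb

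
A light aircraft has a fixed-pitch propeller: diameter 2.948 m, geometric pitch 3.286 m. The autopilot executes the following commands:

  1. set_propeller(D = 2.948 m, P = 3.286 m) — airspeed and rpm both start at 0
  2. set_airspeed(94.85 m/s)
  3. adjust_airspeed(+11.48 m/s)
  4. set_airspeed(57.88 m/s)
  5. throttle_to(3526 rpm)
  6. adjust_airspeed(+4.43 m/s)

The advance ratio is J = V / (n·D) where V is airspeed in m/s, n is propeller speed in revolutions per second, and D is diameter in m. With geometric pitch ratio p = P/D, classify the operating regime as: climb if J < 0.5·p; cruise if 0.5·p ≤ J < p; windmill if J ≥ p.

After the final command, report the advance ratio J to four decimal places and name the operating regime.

set_propeller: D = 2.948 m, P = 3.286 m (p = P/D = 1.114654); state ← (V=0, rpm=0)
set_airspeed(94.85): V ← 94.85 m/s
adjust_airspeed(+11.48): V ← 94.85 +11.48 = 106.33 m/s
set_airspeed(57.88): V ← 57.88 m/s
throttle_to(3526): rpm ← 3526
adjust_airspeed(+4.43): V ← 57.88 +4.43 = 62.31 m/s
final state: V = 62.31 m/s, rpm = 3526 → n = rpm/60 = 58.766667 rev/s
J = V / (n·D) = 62.31 / (58.766667 × 2.948) = 0.359666
regime bands: climb J<0.5573 | cruise [0.5573, 1.1147) | windmill J≥1.1147
J = 0.3597 → climb

J = 0.3597, regime = climb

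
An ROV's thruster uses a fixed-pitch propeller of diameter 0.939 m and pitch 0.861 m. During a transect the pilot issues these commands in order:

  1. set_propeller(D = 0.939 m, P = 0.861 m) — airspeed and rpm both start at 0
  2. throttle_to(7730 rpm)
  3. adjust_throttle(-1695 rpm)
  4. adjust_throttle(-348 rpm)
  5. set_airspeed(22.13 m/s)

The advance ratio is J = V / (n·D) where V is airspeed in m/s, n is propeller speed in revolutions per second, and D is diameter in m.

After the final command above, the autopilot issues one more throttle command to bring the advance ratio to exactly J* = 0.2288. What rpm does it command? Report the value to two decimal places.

rpm = 6180.32

set_propeller: D = 0.939 m, P = 0.861 m (p = P/D = 0.916933); state ← (V=0, rpm=0)
throttle_to(7730): rpm ← 7730
adjust_throttle(-1695): rpm ← 7730 -1695 = 6035
adjust_throttle(-348): rpm ← 6035 -348 = 5687
set_airspeed(22.13): V ← 22.13 m/s
final state: V = 22.13 m/s, rpm = 5687 → n = rpm/60 = 94.783333 rev/s
target J* = 0.2288; solve J* = V/(n·D) for n: n = V/(J*·D) = 22.13/(0.2288 × 0.939) = 103.005355 rev/s
rpm = 60·n = 6180.321276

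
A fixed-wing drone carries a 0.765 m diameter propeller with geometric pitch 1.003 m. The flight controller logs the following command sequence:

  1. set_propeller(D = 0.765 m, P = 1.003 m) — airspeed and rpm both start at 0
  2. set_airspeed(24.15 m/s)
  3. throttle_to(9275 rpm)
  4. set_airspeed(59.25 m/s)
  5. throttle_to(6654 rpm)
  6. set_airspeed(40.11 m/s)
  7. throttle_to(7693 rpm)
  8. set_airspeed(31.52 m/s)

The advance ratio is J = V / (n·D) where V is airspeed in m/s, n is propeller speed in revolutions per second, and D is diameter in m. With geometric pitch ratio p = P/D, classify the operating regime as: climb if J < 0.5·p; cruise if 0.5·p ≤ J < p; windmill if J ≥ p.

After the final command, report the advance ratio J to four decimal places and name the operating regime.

set_propeller: D = 0.765 m, P = 1.003 m (p = P/D = 1.311111); state ← (V=0, rpm=0)
set_airspeed(24.15): V ← 24.15 m/s
throttle_to(9275): rpm ← 9275
set_airspeed(59.25): V ← 59.25 m/s
throttle_to(6654): rpm ← 6654
set_airspeed(40.11): V ← 40.11 m/s
throttle_to(7693): rpm ← 7693
set_airspeed(31.52): V ← 31.52 m/s
final state: V = 31.52 m/s, rpm = 7693 → n = rpm/60 = 128.216667 rev/s
J = V / (n·D) = 31.52 / (128.216667 × 0.765) = 0.321351
regime bands: climb J<0.6556 | cruise [0.6556, 1.3111) | windmill J≥1.3111
J = 0.3214 → climb

J = 0.3214, regime = climb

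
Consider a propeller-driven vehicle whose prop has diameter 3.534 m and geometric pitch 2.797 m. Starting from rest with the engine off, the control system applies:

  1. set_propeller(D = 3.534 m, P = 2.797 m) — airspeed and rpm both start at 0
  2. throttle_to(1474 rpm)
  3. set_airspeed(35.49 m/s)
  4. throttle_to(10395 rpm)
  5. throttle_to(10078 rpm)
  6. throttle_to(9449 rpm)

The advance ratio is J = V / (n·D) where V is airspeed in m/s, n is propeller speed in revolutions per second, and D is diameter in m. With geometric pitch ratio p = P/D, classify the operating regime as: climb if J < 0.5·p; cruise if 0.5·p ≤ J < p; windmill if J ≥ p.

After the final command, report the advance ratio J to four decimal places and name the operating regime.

set_propeller: D = 3.534 m, P = 2.797 m (p = P/D = 0.791454); state ← (V=0, rpm=0)
throttle_to(1474): rpm ← 1474
set_airspeed(35.49): V ← 35.49 m/s
throttle_to(10395): rpm ← 10395
throttle_to(10078): rpm ← 10078
throttle_to(9449): rpm ← 9449
final state: V = 35.49 m/s, rpm = 9449 → n = rpm/60 = 157.483333 rev/s
J = V / (n·D) = 35.49 / (157.483333 × 3.534) = 0.063768
regime bands: climb J<0.3957 | cruise [0.3957, 0.7915) | windmill J≥0.7915
J = 0.0638 → climb

J = 0.0638, regime = climb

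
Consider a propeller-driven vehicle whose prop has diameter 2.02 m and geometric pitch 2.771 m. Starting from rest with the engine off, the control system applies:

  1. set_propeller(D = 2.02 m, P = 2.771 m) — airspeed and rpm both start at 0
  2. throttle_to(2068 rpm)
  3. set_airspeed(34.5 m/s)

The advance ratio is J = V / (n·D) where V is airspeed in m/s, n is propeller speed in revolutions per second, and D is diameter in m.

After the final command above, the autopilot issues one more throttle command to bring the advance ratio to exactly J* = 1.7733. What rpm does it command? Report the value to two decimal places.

rpm = 577.88

set_propeller: D = 2.02 m, P = 2.771 m (p = P/D = 1.371782); state ← (V=0, rpm=0)
throttle_to(2068): rpm ← 2068
set_airspeed(34.5): V ← 34.5 m/s
final state: V = 34.5 m/s, rpm = 2068 → n = rpm/60 = 34.466667 rev/s
target J* = 1.7733; solve J* = V/(n·D) for n: n = V/(J*·D) = 34.5/(1.7733 × 2.02) = 9.631313 rev/s
rpm = 60·n = 577.878800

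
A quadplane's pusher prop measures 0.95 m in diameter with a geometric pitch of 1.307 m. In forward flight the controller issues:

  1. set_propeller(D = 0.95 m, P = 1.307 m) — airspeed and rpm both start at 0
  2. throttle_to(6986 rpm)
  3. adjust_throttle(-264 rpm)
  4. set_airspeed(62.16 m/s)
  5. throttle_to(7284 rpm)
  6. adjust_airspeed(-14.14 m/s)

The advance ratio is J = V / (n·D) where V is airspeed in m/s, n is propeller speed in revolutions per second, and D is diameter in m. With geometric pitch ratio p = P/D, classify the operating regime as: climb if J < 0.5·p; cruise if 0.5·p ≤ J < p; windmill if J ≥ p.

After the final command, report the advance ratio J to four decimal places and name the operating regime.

J = 0.4164, regime = climb

set_propeller: D = 0.95 m, P = 1.307 m (p = P/D = 1.375789); state ← (V=0, rpm=0)
throttle_to(6986): rpm ← 6986
adjust_throttle(-264): rpm ← 6986 -264 = 6722
set_airspeed(62.16): V ← 62.16 m/s
throttle_to(7284): rpm ← 7284
adjust_airspeed(-14.14): V ← 62.16 -14.14 = 48.02 m/s
final state: V = 48.02 m/s, rpm = 7284 → n = rpm/60 = 121.400000 rev/s
J = V / (n·D) = 48.02 / (121.400000 × 0.95) = 0.416370
regime bands: climb J<0.6879 | cruise [0.6879, 1.3758) | windmill J≥1.3758
J = 0.4164 → climb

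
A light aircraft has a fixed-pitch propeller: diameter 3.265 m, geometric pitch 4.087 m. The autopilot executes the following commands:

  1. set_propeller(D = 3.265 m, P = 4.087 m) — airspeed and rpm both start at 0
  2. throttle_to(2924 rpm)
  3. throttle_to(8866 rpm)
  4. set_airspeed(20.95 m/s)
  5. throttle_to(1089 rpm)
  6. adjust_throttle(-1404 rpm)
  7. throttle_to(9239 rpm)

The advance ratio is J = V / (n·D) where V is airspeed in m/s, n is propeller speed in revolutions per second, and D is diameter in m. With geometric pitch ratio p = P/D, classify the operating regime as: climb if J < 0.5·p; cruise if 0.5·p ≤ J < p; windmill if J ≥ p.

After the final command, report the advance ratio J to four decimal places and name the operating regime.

J = 0.0417, regime = climb

set_propeller: D = 3.265 m, P = 4.087 m (p = P/D = 1.251761); state ← (V=0, rpm=0)
throttle_to(2924): rpm ← 2924
throttle_to(8866): rpm ← 8866
set_airspeed(20.95): V ← 20.95 m/s
throttle_to(1089): rpm ← 1089
adjust_throttle(-1404): rpm ← 1089 -1404 = -315
throttle_to(9239): rpm ← 9239
final state: V = 20.95 m/s, rpm = 9239 → n = rpm/60 = 153.983333 rev/s
J = V / (n·D) = 20.95 / (153.983333 × 3.265) = 0.041670
regime bands: climb J<0.6259 | cruise [0.6259, 1.2518) | windmill J≥1.2518
J = 0.0417 → climb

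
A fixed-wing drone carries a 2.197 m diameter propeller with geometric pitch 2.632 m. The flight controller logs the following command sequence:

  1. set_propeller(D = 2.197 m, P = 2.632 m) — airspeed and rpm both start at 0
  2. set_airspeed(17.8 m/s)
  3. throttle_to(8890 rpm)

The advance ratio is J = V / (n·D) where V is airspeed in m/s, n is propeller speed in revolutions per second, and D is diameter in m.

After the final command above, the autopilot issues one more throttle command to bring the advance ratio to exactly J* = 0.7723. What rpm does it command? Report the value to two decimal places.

rpm = 629.44

set_propeller: D = 2.197 m, P = 2.632 m (p = P/D = 1.197997); state ← (V=0, rpm=0)
set_airspeed(17.8): V ← 17.8 m/s
throttle_to(8890): rpm ← 8890
final state: V = 17.8 m/s, rpm = 8890 → n = rpm/60 = 148.166667 rev/s
target J* = 0.7723; solve J* = V/(n·D) for n: n = V/(J*·D) = 17.8/(0.7723 × 2.197) = 10.490687 rev/s
rpm = 60·n = 629.441192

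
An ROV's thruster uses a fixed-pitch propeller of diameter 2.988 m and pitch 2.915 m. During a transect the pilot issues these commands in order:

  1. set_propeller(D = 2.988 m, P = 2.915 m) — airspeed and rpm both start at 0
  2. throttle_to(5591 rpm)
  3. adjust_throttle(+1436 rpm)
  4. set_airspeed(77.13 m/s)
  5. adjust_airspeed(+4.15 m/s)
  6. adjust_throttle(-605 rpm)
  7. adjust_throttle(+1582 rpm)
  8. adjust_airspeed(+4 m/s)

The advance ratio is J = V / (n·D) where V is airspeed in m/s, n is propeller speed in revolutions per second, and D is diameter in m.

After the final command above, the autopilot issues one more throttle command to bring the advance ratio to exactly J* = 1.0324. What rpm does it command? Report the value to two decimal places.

set_propeller: D = 2.988 m, P = 2.915 m (p = P/D = 0.975569); state ← (V=0, rpm=0)
throttle_to(5591): rpm ← 5591
adjust_throttle(+1436): rpm ← 5591 +1436 = 7027
set_airspeed(77.13): V ← 77.13 m/s
adjust_airspeed(+4.15): V ← 77.13 +4.15 = 81.28 m/s
adjust_throttle(-605): rpm ← 7027 -605 = 6422
adjust_throttle(+1582): rpm ← 6422 +1582 = 8004
adjust_airspeed(+4): V ← 81.28 +4 = 85.28 m/s
final state: V = 85.28 m/s, rpm = 8004 → n = rpm/60 = 133.400000 rev/s
target J* = 1.0324; solve J* = V/(n·D) for n: n = V/(J*·D) = 85.28/(1.0324 × 2.988) = 27.645128 rev/s
rpm = 60·n = 1658.707671

rpm = 1658.71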